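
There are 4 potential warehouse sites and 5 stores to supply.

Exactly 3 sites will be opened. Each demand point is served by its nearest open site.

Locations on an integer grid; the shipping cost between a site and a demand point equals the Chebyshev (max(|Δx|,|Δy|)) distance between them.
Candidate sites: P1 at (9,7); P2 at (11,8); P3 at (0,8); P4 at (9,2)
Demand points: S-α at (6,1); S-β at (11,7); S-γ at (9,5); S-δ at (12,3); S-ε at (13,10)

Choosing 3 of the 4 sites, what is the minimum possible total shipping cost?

Open {P1, P2, P4}.
  S-α→P4 3, S-β→P2 1, S-γ→P1 2, S-δ→P4 3, S-ε→P2 2  ⇒ total 11.
Compare {P2, P3, P4}: total 12.
Compare {P1, P3, P4}: total 14.
No size-3 selection does better; minimum is 11.

11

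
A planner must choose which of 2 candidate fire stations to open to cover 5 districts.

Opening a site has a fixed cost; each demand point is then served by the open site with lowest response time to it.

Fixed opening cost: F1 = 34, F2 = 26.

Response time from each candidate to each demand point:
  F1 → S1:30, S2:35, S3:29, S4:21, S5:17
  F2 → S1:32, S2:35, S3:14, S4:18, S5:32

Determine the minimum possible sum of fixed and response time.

157

Open {F2}: assign each demand point to its cheapest open site.
  S1→F2 32, S2→F2 35, S3→F2 14, S4→F2 18, S5→F2 32
  response time 131, fixed 26 → total 157.
Compare {F1}: response time 132 + fixed 34 = 166.
Compare {F1, F2}: response time 114 + fixed 60 = 174.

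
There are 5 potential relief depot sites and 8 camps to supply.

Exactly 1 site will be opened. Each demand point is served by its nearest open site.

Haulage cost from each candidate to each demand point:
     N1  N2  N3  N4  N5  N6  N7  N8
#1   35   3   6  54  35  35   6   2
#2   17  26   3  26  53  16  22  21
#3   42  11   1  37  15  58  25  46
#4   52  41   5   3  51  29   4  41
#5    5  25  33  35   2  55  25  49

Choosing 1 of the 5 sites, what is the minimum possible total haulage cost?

176

Open {#1}.
  N1→#1 35, N2→#1 3, N3→#1 6, N4→#1 54, N5→#1 35, N6→#1 35, N7→#1 6, N8→#1 2  ⇒ total 176.
Compare {#2}: total 184.
Compare {#4}: total 226.
No size-1 selection does better; minimum is 176.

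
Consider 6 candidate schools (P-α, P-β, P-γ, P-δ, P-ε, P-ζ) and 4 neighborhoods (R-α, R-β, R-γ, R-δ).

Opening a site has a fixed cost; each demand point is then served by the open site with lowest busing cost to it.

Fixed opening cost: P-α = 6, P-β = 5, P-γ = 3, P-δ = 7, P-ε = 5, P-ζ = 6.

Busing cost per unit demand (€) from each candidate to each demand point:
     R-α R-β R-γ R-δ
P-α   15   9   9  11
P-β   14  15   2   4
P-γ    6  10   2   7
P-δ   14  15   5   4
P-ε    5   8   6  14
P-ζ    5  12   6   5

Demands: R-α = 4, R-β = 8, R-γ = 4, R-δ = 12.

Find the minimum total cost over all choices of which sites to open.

150

Open {P-β, P-ε}: assign each demand point to its cheapest open site.
  R-α→P-ε 4×5=20, R-β→P-ε 8×8=64, R-γ→P-β 4×2=8, R-δ→P-β 12×4=48
  busing cost 140, fixed 10 → total 150.
Compare {P-β, P-γ, P-ε}: busing cost 140 + fixed 13 = 153.
Compare {P-γ, P-δ, P-ε}: busing cost 140 + fixed 15 = 155.
Compare {P-α, P-β, P-ε}: busing cost 140 + fixed 16 = 156.
All other subsets cost ≥ 153. Minimum total cost: 150.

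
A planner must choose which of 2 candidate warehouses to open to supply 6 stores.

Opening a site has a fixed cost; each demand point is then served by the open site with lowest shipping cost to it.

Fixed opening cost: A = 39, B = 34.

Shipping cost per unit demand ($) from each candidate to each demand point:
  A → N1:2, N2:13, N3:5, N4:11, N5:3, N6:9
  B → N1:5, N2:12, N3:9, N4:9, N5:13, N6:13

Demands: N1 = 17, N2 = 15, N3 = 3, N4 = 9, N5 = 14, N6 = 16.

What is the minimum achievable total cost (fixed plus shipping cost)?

568

Open {A}: assign each demand point to its cheapest open site.
  N1→A 17×2=34, N2→A 15×13=195, N3→A 3×5=15, N4→A 9×11=99, N5→A 14×3=42, N6→A 16×9=144
  shipping cost 529, fixed 39 → total 568.
Compare {A, B}: shipping cost 496 + fixed 73 = 569.
Compare {B}: shipping cost 763 + fixed 34 = 797.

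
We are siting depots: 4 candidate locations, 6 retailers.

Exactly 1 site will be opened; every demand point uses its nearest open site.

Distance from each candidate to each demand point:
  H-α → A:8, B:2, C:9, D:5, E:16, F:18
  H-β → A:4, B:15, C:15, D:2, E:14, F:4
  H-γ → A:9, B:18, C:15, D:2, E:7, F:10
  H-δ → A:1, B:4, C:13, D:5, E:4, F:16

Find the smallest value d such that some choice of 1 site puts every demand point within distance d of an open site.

15

Open {H-β}.
  Farthest demand point is B at distance 15 (to H-β); all others are ≤ 15.
With {H-δ} the worst case is 16.
With {H-α} the worst case is 18.
No size-1 selection achieves below 15.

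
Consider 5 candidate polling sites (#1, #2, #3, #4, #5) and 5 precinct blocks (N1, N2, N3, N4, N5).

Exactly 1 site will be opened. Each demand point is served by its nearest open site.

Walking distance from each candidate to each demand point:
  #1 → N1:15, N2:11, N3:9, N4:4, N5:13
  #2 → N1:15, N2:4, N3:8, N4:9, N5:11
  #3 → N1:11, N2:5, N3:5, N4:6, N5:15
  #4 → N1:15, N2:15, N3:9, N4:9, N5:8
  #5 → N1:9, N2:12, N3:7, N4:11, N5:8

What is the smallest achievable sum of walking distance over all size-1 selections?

42

Open {#3}.
  N1→#3 11, N2→#3 5, N3→#3 5, N4→#3 6, N5→#3 15  ⇒ total 42.
Compare {#2}: total 47.
Compare {#5}: total 47.
No size-1 selection does better; minimum is 42.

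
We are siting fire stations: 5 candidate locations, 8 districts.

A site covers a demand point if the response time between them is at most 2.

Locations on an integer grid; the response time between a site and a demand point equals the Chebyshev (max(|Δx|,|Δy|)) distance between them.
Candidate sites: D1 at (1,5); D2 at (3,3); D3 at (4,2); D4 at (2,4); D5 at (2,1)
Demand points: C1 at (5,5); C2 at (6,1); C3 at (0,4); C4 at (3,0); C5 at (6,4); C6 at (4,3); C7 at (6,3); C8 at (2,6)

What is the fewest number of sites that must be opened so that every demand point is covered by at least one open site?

3

Coverage sets (demand points within 2 of each site):
  D1: {C3, C8}
  D2: {C1, C6}
  D3: {C2, C4, C5, C6, C7}
  D4: {C3, C6, C8}
  D5: {C4, C6}
No 2 sites suffice: every size-2 union leaves at least one demand point uncovered.
But {D1, D2, D3} covers everything, so the minimum is 3.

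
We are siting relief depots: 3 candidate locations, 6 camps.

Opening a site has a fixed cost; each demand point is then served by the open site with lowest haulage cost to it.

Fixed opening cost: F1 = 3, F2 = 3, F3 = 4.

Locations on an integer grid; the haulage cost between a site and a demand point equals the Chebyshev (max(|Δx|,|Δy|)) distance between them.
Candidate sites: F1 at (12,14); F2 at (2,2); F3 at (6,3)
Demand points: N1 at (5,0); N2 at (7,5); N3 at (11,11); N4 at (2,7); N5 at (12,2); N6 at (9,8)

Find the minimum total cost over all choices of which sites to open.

Open {F1, F3}: assign each demand point to its cheapest open site.
  N1→F3 3, N2→F3 2, N3→F1 3, N4→F3 4, N5→F3 6, N6→F3 5
  haulage cost 23, fixed 7 → total 30.
Compare {F3}: haulage cost 28 + fixed 4 = 32.
Compare {F1, F2, F3}: haulage cost 23 + fixed 10 = 33.
Compare {F2, F3}: haulage cost 28 + fixed 7 = 35.
All other subsets cost ≥ 32. Minimum total cost: 30.

30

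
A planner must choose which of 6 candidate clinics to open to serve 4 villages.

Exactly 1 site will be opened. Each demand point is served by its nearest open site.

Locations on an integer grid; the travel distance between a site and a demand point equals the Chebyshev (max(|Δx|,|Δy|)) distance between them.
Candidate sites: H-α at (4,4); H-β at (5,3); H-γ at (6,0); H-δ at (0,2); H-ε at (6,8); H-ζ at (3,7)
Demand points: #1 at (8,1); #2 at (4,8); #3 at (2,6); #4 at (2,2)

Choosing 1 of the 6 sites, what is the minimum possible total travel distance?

12

Open {H-α}.
  #1→H-α 4, #2→H-α 4, #3→H-α 2, #4→H-α 2  ⇒ total 12.
Compare {H-ζ}: total 13.
Compare {H-β}: total 14.
No size-1 selection does better; minimum is 12.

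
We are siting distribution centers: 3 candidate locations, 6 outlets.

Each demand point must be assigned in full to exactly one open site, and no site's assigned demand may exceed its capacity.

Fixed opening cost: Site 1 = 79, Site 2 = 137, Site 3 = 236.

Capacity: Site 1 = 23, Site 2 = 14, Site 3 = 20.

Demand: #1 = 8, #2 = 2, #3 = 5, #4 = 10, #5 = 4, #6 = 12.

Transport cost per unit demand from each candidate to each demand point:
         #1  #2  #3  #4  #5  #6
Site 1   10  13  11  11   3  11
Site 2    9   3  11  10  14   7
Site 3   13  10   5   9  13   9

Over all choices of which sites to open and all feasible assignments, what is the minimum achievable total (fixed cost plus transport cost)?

670

Open {Site 1, Site 3}; cheapest assignment that respects the capacities:
  Site 1 (cap 23, load 22): #1, #4, #5 — cost 8×10 + 10×11 + 4×3 = 202
  Site 3 (cap 20, load 19): #2, #3, #6 — cost 2×10 + 5×5 + 12×9 = 153
  Shipping 355, fixed 315 → total 670.
  Any other capacity-feasible assignment to {Site 1, Site 3} ships for at least 355.
Compare {Site 1, Site 2, Site 3}: its best feasible assignment gives total 749.
Every other set of open sites that can feasibly serve all demand totals ≥ 749 even under its best assignment. Minimum: 670.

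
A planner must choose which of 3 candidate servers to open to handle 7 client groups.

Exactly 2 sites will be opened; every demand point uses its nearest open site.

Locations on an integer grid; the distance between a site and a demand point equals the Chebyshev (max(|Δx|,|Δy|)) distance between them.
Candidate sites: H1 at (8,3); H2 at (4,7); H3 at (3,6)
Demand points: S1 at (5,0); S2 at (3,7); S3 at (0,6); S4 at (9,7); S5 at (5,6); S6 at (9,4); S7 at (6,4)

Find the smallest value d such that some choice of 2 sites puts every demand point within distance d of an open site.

Open {H1, H2}.
  Farthest demand point is S3 at distance 4 (to H2); all others are ≤ 4.
With {H1, H3} the worst case is 4.
With {H2, H3} the worst case is 6.
No size-2 selection achieves below 4.

4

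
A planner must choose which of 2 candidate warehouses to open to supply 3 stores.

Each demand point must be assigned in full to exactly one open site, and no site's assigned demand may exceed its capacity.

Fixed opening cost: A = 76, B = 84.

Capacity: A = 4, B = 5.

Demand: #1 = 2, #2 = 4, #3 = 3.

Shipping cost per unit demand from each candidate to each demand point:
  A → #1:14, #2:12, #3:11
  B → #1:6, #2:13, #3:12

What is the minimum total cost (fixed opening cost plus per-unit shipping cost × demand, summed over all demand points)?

Open {A, B}; cheapest assignment that respects the capacities:
  A (cap 4, load 4): #2 — cost 4×12 = 48
  B (cap 5, load 5): #1, #3 — cost 2×6 + 3×12 = 48
  Shipping 96, fixed 160 → total 256.
  Any other capacity-feasible assignment to {A, B} ships for at least 96.
Total demand is 9 and no other set of sites has combined capacity ≥ 9, so {A, B} is the only feasible choice of open sites. Minimum: 256.

256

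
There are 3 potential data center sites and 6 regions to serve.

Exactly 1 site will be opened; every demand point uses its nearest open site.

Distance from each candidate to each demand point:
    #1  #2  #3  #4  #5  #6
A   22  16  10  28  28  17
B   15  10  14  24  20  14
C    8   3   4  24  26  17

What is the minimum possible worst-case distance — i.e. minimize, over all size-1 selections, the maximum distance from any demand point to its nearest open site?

24

Open {B}.
  Farthest demand point is #4 at distance 24 (to B); all others are ≤ 24.
With {C} the worst case is 26.
With {A} the worst case is 28.
No size-1 selection achieves below 24.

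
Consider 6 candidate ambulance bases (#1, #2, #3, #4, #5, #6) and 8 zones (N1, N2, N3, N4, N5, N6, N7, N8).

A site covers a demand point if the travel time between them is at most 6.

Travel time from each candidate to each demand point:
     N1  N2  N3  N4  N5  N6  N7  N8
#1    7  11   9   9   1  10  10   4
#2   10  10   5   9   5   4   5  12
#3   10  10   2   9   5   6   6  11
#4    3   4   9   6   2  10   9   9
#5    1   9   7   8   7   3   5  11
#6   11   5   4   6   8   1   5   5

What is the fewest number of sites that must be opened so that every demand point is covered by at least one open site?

2

Coverage sets (demand points within 6 of each site):
  #1: {N5, N8}
  #2: {N3, N5, N6, N7}
  #3: {N3, N5, N6, N7}
  #4: {N1, N2, N4, N5}
  #5: {N1, N6, N7}
  #6: {N2, N3, N4, N6, N7, N8}
No single site covers all 8 demand points.
But {#4, #6} covers everything, so the minimum is 2.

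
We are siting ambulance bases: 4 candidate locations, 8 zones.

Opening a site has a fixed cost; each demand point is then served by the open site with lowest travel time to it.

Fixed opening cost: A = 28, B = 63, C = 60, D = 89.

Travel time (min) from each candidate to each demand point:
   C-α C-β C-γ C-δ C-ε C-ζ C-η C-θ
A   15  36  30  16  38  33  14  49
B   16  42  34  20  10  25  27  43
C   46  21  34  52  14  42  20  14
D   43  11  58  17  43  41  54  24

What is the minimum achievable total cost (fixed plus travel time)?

Open {A, C}: assign each demand point to its cheapest open site.
  C-α→A 15, C-β→C 21, C-γ→A 30, C-δ→A 16, C-ε→C 14, C-ζ→A 33, C-η→A 14, C-θ→C 14
  travel time 157, fixed 88 → total 245.
Compare {A}: travel time 231 + fixed 28 = 259.
Compare {B}: travel time 217 + fixed 63 = 280.
Compare {A, B}: travel time 189 + fixed 91 = 280.
All other subsets cost ≥ 259. Minimum total cost: 245.

245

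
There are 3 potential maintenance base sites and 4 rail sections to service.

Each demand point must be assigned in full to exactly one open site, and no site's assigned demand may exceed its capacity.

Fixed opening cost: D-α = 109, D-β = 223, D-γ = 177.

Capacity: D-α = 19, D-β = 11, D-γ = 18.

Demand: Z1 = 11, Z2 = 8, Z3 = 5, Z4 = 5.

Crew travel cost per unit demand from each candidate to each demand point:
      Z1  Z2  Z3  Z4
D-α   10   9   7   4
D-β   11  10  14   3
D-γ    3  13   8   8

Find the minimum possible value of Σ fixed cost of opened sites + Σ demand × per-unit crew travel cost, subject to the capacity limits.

Open {D-α, D-γ}; cheapest assignment that respects the capacities:
  D-α (cap 19, load 18): Z2, Z3, Z4 — cost 8×9 + 5×7 + 5×4 = 127
  D-γ (cap 18, load 11): Z1 — cost 11×3 = 33
  Shipping 160, fixed 286 → total 446.
  Any other capacity-feasible assignment to {D-α, D-γ} ships for at least 160.
Compare {D-α, D-β}: its best feasible assignment gives total 580.
Compare {D-α, D-β, D-γ}: its best feasible assignment gives total 664.
Every other set of open sites that can feasibly serve all demand totals ≥ 580 even under its best assignment. Minimum: 446.

446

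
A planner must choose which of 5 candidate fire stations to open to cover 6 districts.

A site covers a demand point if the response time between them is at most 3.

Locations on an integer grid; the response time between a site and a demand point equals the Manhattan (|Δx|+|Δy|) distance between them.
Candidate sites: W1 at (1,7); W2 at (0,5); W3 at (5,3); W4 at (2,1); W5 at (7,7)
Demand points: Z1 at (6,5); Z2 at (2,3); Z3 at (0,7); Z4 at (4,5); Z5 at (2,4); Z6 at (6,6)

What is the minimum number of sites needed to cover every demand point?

3

Coverage sets (demand points within 3 of each site):
  W1: {Z3}
  W2: {Z3, Z5}
  W3: {Z1, Z2, Z4}
  W4: {Z2, Z5}
  W5: {Z1, Z6}
No 2 sites suffice: every size-2 union leaves at least one demand point uncovered.
But {W2, W3, W5} covers everything, so the minimum is 3.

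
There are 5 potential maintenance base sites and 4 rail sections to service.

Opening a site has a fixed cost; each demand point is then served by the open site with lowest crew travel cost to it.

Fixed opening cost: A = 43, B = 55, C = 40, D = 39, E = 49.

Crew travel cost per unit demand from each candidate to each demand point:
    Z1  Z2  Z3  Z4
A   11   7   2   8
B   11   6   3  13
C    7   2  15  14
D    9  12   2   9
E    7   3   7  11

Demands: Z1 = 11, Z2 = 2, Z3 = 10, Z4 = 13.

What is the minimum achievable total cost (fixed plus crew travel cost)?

288

Open {A, C}: assign each demand point to its cheapest open site.
  Z1→C 11×7=77, Z2→C 2×2=4, Z3→A 10×2=20, Z4→A 13×8=104
  crew travel cost 205, fixed 83 → total 288.
Compare {C, D}: crew travel cost 218 + fixed 79 = 297.
Compare {D}: crew travel cost 260 + fixed 39 = 299.
Compare {A, E}: crew travel cost 207 + fixed 92 = 299.
All other subsets cost ≥ 297. Minimum total cost: 288.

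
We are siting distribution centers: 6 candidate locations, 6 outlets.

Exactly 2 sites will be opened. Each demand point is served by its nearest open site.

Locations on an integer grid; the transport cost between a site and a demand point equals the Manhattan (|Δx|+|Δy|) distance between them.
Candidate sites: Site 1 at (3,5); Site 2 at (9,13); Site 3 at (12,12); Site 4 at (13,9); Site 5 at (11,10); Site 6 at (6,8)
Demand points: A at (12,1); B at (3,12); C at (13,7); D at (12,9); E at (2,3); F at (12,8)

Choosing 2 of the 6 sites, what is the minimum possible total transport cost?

24

Open {Site 1, Site 4}.
  A→Site 4 9, B→Site 1 7, C→Site 4 2, D→Site 4 1, E→Site 1 3, F→Site 4 2  ⇒ total 24.
Compare {Site 1, Site 5}: total 30.
Compare {Site 4, Site 6}: total 30.
No size-2 selection does better; minimum is 24.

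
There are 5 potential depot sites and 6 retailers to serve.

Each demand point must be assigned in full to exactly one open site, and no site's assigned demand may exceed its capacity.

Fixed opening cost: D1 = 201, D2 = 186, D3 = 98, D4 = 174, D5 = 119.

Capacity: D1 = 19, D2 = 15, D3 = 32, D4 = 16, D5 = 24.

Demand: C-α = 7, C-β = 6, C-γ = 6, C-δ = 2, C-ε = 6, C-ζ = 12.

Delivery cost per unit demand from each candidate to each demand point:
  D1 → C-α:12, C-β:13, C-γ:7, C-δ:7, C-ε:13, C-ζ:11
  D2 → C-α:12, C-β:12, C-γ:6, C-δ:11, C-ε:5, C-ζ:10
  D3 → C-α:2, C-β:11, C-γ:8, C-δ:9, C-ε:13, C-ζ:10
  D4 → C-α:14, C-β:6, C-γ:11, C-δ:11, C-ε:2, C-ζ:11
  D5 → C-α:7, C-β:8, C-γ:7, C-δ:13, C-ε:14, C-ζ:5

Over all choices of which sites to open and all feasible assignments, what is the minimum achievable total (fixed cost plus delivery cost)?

477

Open {D3, D5}; cheapest assignment that respects the capacities:
  D3 (cap 32, load 15): C-α, C-δ, C-ε — cost 7×2 + 2×9 + 6×13 = 110
  D5 (cap 24, load 24): C-β, C-γ, C-ζ — cost 6×8 + 6×7 + 12×5 = 150
  Shipping 260, fixed 217 → total 477.
  Any other capacity-feasible assignment to {D3, D5} ships for at least 260.
Compare {D3, D4}: its best feasible assignment gives total 520.
Compare {D2, D3}: its best feasible assignment gives total 568.
Every other set of open sites that can feasibly serve all demand totals ≥ 520 even under its best assignment. Minimum: 477.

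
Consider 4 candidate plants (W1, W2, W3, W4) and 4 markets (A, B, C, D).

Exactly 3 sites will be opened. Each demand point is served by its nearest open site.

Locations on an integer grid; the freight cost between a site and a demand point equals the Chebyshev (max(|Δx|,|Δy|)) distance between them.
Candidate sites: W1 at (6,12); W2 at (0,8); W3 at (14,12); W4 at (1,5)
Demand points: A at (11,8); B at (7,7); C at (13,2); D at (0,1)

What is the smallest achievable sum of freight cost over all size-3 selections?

23

Open {W1, W3, W4}.
  A→W3 4, B→W1 5, C→W1 10, D→W4 4  ⇒ total 23.
Compare {W1, W2, W4}: total 24.
Compare {W2, W3, W4}: total 24.
No size-3 selection does better; minimum is 23.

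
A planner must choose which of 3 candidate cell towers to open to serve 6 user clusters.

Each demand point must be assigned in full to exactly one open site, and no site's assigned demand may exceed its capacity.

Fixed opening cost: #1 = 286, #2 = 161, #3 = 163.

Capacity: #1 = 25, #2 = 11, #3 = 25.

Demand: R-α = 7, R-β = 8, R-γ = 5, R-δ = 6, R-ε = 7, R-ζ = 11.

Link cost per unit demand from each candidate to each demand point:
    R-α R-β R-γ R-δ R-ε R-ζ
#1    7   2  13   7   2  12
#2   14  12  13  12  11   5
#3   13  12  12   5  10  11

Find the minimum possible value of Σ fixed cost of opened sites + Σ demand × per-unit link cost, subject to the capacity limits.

739

Open {#1, #3}; cheapest assignment that respects the capacities:
  #1 (cap 25, load 22): R-α, R-β, R-ε — cost 7×7 + 8×2 + 7×2 = 79
  #3 (cap 25, load 22): R-γ, R-δ, R-ζ — cost 5×12 + 6×5 + 11×11 = 211
  Shipping 290, fixed 449 → total 739.
  Any other capacity-feasible assignment to {#1, #3} ships for at least 290.
Compare {#1, #2, #3}: its best feasible assignment gives total 834.
Every other set of open sites that can feasibly serve all demand totals ≥ 834 even under its best assignment. Minimum: 739.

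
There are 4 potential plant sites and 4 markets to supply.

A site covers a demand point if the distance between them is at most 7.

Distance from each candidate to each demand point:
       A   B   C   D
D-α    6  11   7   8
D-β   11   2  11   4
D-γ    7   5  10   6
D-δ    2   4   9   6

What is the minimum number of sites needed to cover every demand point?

Coverage sets (demand points within 7 of each site):
  D-α: {A, C}
  D-β: {B, D}
  D-γ: {A, B, D}
  D-δ: {A, B, D}
No single site covers all 4 demand points.
But {D-α, D-β} covers everything, so the minimum is 2.

2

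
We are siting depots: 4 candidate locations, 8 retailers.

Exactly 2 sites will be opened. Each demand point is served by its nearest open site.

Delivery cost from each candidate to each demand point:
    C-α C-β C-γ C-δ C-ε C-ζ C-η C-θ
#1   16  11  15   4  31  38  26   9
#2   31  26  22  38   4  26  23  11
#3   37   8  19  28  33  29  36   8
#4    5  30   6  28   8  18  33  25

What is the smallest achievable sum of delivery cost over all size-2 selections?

87

Open {#1, #4}.
  C-α→#4 5, C-β→#1 11, C-γ→#4 6, C-δ→#1 4, C-ε→#4 8, C-ζ→#4 18, C-η→#1 26, C-θ→#1 9  ⇒ total 87.
Compare {#1, #2}: total 108.
Compare {#3, #4}: total 114.
No size-2 selection does better; minimum is 87.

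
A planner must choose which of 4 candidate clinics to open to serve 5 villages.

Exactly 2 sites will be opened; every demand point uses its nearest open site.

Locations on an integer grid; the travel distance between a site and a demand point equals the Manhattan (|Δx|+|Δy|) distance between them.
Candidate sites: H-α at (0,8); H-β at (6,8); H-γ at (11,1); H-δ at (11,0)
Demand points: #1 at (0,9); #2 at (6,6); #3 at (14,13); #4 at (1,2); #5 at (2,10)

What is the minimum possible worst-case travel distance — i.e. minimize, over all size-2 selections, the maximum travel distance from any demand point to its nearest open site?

Open {H-α, H-β}.
  Farthest demand point is #3 at travel distance 13 (to H-β); all others are ≤ 13.
With {H-β, H-γ} the worst case is 13.
With {H-β, H-δ} the worst case is 13.
No size-2 selection achieves below 13.

13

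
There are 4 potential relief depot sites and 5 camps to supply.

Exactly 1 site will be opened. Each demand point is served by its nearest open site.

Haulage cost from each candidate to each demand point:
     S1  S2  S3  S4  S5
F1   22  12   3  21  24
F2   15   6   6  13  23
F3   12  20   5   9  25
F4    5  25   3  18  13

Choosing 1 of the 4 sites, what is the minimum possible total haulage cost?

Open {F2}.
  S1→F2 15, S2→F2 6, S3→F2 6, S4→F2 13, S5→F2 23  ⇒ total 63.
Compare {F4}: total 64.
Compare {F3}: total 71.
No size-1 selection does better; minimum is 63.

63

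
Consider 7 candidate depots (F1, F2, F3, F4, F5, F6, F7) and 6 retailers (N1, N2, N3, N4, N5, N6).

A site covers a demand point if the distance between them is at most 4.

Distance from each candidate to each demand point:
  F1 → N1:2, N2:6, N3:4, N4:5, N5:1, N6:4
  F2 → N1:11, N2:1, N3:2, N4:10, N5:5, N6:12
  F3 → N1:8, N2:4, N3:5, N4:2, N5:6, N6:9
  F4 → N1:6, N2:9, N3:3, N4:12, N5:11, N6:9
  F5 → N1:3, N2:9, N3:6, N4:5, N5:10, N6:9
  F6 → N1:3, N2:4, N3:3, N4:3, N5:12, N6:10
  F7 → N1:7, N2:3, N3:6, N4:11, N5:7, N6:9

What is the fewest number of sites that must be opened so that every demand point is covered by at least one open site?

Coverage sets (demand points within 4 of each site):
  F1: {N1, N3, N5, N6}
  F2: {N2, N3}
  F3: {N2, N4}
  F4: {N3}
  F5: {N1}
  F6: {N1, N2, N3, N4}
  F7: {N2}
No single site covers all 6 demand points.
But {F1, F3} covers everything, so the minimum is 2.

2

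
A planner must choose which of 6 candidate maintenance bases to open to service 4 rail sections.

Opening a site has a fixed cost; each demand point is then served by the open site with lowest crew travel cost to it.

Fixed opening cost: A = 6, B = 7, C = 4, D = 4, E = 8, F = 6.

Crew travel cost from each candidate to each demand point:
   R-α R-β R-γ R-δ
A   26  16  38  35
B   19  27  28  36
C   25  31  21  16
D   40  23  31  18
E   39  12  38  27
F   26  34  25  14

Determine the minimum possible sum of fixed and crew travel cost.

86

Open {C, E}: assign each demand point to its cheapest open site.
  R-α→C 25, R-β→E 12, R-γ→C 21, R-δ→C 16
  crew travel cost 74, fixed 12 → total 86.
Compare {B, C, E}: crew travel cost 68 + fixed 19 = 87.
Compare {A, C}: crew travel cost 78 + fixed 10 = 88.
Compare {A, B, C}: crew travel cost 72 + fixed 17 = 89.
All other subsets cost ≥ 87. Minimum total cost: 86.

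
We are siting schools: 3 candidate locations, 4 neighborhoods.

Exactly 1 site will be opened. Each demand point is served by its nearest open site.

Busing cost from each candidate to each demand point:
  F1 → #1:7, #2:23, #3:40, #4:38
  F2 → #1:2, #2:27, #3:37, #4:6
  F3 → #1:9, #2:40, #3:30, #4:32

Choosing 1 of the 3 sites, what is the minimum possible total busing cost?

Open {F2}.
  #1→F2 2, #2→F2 27, #3→F2 37, #4→F2 6  ⇒ total 72.
Compare {F1}: total 108.
Compare {F3}: total 111.

72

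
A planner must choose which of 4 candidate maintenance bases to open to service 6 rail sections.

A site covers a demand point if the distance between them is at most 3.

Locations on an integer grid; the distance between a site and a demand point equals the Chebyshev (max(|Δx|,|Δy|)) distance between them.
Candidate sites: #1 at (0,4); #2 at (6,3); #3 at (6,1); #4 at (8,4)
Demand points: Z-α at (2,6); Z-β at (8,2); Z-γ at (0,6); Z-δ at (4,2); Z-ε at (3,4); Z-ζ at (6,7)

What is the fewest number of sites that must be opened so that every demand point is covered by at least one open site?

Coverage sets (demand points within 3 of each site):
  #1: {Z-α, Z-γ, Z-ε}
  #2: {Z-β, Z-δ, Z-ε}
  #3: {Z-β, Z-δ, Z-ε}
  #4: {Z-β, Z-ζ}
No 2 sites suffice: every size-2 union leaves at least one demand point uncovered.
But {#1, #2, #4} covers everything, so the minimum is 3.

3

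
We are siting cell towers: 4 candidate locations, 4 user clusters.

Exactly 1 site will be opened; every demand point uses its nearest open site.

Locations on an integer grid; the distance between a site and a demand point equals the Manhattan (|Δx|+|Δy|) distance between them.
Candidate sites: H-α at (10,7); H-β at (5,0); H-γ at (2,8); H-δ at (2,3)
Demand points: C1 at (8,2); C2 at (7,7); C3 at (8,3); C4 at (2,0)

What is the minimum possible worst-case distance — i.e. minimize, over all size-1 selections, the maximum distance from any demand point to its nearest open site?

9

Open {H-β}.
  Farthest demand point is C2 at distance 9 (to H-β); all others are ≤ 9.
With {H-δ} the worst case is 9.
With {H-γ} the worst case is 12.
No size-1 selection achieves below 9.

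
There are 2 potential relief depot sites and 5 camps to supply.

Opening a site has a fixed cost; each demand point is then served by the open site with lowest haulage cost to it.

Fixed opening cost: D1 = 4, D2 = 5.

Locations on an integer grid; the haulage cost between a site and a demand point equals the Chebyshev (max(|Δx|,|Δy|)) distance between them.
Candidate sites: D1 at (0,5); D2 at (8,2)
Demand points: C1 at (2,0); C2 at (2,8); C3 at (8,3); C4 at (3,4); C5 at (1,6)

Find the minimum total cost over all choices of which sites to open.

22

Open {D1, D2}: assign each demand point to its cheapest open site.
  C1→D1 5, C2→D1 3, C3→D2 1, C4→D1 3, C5→D1 1
  haulage cost 13, fixed 9 → total 22.
Compare {D1}: haulage cost 20 + fixed 4 = 24.
Compare {D2}: haulage cost 25 + fixed 5 = 30.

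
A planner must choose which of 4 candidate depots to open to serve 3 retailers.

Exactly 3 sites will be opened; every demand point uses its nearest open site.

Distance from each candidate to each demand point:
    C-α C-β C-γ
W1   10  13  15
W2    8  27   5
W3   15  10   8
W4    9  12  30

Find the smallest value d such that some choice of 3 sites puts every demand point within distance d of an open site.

10

Open {W1, W2, W3}.
  Farthest demand point is C-β at distance 10 (to W3); all others are ≤ 10.
With {W1, W3, W4} the worst case is 10.
With {W2, W3, W4} the worst case is 10.
No size-3 selection achieves below 10.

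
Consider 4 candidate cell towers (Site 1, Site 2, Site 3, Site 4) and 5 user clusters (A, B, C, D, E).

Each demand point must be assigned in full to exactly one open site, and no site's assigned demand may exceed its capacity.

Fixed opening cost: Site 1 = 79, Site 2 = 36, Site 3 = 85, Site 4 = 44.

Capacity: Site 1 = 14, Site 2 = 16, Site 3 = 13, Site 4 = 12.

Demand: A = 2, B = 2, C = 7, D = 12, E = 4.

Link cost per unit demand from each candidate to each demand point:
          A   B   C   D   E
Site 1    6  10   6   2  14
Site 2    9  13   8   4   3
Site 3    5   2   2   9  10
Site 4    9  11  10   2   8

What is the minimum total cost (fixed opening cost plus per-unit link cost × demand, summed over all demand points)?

Open {Site 2, Site 3}; cheapest assignment that respects the capacities:
  Site 2 (cap 16, load 16): D, E — cost 12×4 + 4×3 = 60
  Site 3 (cap 13, load 11): A, B, C — cost 2×5 + 2×2 + 7×2 = 28
  Shipping 88, fixed 121 → total 209.
  Any other capacity-feasible assignment to {Site 2, Site 3} ships for at least 88.
Compare {Site 2, Site 4}: its best feasible assignment gives total 216.
Compare {Site 2, Site 3, Site 4}: its best feasible assignment gives total 229.
Every other set of open sites that can feasibly serve all demand totals ≥ 216 even under its best assignment. Minimum: 209.

209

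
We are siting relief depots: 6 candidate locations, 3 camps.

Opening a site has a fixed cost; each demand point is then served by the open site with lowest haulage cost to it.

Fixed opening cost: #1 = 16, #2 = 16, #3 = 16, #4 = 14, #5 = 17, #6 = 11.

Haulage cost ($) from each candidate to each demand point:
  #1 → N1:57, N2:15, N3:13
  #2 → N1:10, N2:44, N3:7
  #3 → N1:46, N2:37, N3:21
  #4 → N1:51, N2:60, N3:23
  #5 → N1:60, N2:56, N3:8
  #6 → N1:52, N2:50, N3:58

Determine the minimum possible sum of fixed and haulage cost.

64

Open {#1, #2}: assign each demand point to its cheapest open site.
  N1→#2 10, N2→#1 15, N3→#2 7
  haulage cost 32, fixed 32 → total 64.
Compare {#1, #2, #6}: haulage cost 32 + fixed 43 = 75.
Compare {#2}: haulage cost 61 + fixed 16 = 77.
Compare {#1, #2, #4}: haulage cost 32 + fixed 46 = 78.
All other subsets cost ≥ 75. Minimum total cost: 64.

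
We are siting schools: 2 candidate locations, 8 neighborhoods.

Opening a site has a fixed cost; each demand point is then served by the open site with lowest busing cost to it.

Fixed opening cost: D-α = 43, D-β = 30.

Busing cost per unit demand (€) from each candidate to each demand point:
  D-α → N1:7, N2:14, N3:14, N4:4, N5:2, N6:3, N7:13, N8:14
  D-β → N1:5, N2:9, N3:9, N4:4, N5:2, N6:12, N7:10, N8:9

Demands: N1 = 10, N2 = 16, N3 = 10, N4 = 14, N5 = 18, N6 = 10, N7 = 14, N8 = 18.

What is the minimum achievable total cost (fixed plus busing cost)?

781

Open {D-α, D-β}: assign each demand point to its cheapest open site.
  N1→D-β 10×5=50, N2→D-β 16×9=144, N3→D-β 10×9=90, N4→D-α 14×4=56, N5→D-α 18×2=36, N6→D-α 10×3=30, N7→D-β 14×10=140, N8→D-β 18×9=162
  busing cost 708, fixed 73 → total 781.
Compare {D-β}: busing cost 798 + fixed 30 = 828.
Compare {D-α}: busing cost 990 + fixed 43 = 1033.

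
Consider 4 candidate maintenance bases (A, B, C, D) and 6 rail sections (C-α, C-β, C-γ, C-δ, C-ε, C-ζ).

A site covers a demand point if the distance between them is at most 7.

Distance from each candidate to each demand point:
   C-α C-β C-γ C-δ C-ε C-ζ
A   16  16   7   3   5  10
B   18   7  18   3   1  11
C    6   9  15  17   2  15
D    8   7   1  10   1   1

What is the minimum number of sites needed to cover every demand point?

3

Coverage sets (demand points within 7 of each site):
  A: {C-γ, C-δ, C-ε}
  B: {C-β, C-δ, C-ε}
  C: {C-α, C-ε}
  D: {C-β, C-γ, C-ε, C-ζ}
No 2 sites suffice: every size-2 union leaves at least one demand point uncovered.
But {A, C, D} covers everything, so the minimum is 3.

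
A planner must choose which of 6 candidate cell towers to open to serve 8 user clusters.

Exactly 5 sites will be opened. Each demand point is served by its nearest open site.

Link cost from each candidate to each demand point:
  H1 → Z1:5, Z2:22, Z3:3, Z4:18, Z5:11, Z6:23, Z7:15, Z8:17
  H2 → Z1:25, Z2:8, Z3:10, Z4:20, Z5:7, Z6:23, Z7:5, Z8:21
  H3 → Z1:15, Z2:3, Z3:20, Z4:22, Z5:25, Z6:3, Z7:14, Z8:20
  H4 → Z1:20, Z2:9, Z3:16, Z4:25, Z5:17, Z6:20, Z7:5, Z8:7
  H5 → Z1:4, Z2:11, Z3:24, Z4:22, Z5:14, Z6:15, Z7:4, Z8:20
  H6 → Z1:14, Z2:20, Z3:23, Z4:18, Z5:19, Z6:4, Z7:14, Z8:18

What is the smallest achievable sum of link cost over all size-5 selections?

Open {H1, H2, H3, H4, H5}.
  Z1→H5 4, Z2→H3 3, Z3→H1 3, Z4→H1 18, Z5→H2 7, Z6→H3 3, Z7→H5 4, Z8→H4 7  ⇒ total 49.
Compare {H1, H2, H3, H4, H6}: total 51.
Compare {H1, H3, H4, H5, H6}: total 53.
No size-5 selection does better; minimum is 49.

49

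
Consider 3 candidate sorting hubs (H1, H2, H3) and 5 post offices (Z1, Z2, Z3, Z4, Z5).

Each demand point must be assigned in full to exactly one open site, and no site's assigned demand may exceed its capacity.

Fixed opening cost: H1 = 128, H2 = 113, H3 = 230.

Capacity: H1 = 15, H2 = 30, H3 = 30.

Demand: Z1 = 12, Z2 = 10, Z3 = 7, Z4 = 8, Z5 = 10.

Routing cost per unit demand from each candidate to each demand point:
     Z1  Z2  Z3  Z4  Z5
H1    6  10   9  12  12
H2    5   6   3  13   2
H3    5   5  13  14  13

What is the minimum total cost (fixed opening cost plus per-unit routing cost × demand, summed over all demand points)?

598

Open {H2, H3}; cheapest assignment that respects the capacities:
  H2 (cap 30, load 25): Z3, Z4, Z5 — cost 7×3 + 8×13 + 10×2 = 145
  H3 (cap 30, load 22): Z1, Z2 — cost 12×5 + 10×5 = 110
  Shipping 255, fixed 343 → total 598.
  Any other capacity-feasible assignment to {H2, H3} ships for at least 255.
Compare {H1, H2, H3}: its best feasible assignment gives total 718.
Every other set of open sites that can feasibly serve all demand totals ≥ 718 even under its best assignment. Minimum: 598.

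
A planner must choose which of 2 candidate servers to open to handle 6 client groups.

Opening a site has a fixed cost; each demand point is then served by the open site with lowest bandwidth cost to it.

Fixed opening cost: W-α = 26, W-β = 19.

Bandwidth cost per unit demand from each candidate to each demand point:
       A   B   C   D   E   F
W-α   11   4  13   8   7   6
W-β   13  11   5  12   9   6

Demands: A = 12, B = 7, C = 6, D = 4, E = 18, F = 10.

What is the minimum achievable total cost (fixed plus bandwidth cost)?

Open {W-α, W-β}: assign each demand point to its cheapest open site.
  A→W-α 12×11=132, B→W-α 7×4=28, C→W-β 6×5=30, D→W-α 4×8=32, E→W-α 18×7=126, F→W-α 10×6=60
  bandwidth cost 408, fixed 45 → total 453.
Compare {W-α}: bandwidth cost 456 + fixed 26 = 482.
Compare {W-β}: bandwidth cost 533 + fixed 19 = 552.

453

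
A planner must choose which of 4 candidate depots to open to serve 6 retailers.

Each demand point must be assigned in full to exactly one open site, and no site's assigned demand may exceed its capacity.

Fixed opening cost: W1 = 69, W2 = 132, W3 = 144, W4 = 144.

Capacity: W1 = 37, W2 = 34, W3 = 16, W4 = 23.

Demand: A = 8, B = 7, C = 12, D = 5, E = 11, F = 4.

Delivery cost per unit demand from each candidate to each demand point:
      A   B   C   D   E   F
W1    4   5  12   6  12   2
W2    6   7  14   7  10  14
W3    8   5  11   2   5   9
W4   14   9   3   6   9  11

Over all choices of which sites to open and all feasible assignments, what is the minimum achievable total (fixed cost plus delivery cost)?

453

Open {W1, W4}; cheapest assignment that respects the capacities:
  W1 (cap 37, load 24): A, B, D, F — cost 8×4 + 7×5 + 5×6 + 4×2 = 105
  W4 (cap 23, load 23): C, E — cost 12×3 + 11×9 = 135
  Shipping 240, fixed 213 → total 453.
  Any other capacity-feasible assignment to {W1, W4} ships for at least 240.
Compare {W1, W3}: its best feasible assignment gives total 497.
Compare {W1, W3, W4}: its best feasible assignment gives total 533.
Every other set of open sites that can feasibly serve all demand totals ≥ 497 even under its best assignment. Minimum: 453.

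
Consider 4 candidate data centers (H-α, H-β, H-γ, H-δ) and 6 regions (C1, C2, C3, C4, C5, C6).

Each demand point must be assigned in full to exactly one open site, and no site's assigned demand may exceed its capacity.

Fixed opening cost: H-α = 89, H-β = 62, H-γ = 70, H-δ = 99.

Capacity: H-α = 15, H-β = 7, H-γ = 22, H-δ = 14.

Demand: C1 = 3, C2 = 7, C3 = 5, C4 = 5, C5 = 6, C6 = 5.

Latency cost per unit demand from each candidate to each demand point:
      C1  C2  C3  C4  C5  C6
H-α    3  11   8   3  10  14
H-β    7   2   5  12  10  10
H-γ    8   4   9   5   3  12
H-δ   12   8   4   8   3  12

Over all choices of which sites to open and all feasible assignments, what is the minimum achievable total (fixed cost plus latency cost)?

Open {H-α, H-γ}; cheapest assignment that respects the capacities:
  H-α (cap 15, load 13): C1, C3, C4 — cost 3×3 + 5×8 + 5×3 = 64
  H-γ (cap 22, load 18): C2, C5, C6 — cost 7×4 + 6×3 + 5×12 = 106
  Shipping 170, fixed 159 → total 329.
  Any other capacity-feasible assignment to {H-α, H-γ} ships for at least 170.
Compare {H-γ, H-δ}: its best feasible assignment gives total 344.
Compare {H-α, H-β, H-γ}: its best feasible assignment gives total 376.
Every other set of open sites that can feasibly serve all demand totals ≥ 344 even under its best assignment. Minimum: 329.

329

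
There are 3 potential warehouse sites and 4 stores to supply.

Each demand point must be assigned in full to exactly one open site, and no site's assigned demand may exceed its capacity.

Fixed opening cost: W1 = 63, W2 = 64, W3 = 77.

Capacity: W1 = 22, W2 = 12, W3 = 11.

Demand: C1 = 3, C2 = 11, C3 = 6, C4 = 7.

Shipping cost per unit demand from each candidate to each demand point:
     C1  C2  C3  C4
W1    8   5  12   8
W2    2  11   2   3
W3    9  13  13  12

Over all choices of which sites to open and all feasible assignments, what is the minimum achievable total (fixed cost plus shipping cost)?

256

Open {W1, W2}; cheapest assignment that respects the capacities:
  W1 (cap 22, load 18): C2, C4 — cost 11×5 + 7×8 = 111
  W2 (cap 12, load 9): C1, C3 — cost 3×2 + 6×2 = 18
  Shipping 129, fixed 127 → total 256.
  Any other capacity-feasible assignment to {W1, W2} ships for at least 129.
Compare {W1, W2, W3}: its best feasible assignment gives total 333.
Compare {W1, W3}: its best feasible assignment gives total 353.
Every other set of open sites that can feasibly serve all demand totals ≥ 333 even under its best assignment. Minimum: 256.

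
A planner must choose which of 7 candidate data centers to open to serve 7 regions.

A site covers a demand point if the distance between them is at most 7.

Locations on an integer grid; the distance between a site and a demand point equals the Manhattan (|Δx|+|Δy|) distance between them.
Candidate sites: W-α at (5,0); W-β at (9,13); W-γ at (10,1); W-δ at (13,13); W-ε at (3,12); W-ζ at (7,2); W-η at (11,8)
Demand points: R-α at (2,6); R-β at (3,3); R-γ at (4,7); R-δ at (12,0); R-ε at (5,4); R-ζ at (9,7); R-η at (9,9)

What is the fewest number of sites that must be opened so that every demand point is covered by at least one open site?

3

Coverage sets (demand points within 7 of each site):
  W-α: {R-β, R-δ, R-ε}
  W-β: {R-ζ, R-η}
  W-γ: {R-δ, R-ζ}
  W-δ: {}
  W-ε: {R-α, R-γ}
  W-ζ: {R-β, R-δ, R-ε, R-ζ}
  W-η: {R-ζ, R-η}
No 2 sites suffice: every size-2 union leaves at least one demand point uncovered.
But {W-α, W-β, W-ε} covers everything, so the minimum is 3.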